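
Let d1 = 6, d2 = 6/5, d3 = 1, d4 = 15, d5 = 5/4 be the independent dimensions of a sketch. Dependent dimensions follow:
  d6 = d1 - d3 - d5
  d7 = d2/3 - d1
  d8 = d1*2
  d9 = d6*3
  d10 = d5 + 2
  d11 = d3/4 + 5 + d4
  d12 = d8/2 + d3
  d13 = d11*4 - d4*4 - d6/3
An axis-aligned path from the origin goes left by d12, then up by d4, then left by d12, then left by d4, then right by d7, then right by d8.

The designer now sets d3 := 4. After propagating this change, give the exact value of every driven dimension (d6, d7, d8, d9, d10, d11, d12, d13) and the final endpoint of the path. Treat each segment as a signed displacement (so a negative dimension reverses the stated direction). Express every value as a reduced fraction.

Apply edit: d3 := 4
  d6 = d1 - d3 - d5 = 3/4
  d7 = d2/3 - d1 = -28/5
  d8 = d1*2 = 12
  d9 = d6*3 = 9/4
  d10 = d5 + 2 = 13/4
  d11 = d3/4 + 5 + d4 = 21
  d12 = d8/2 + d3 = 10
  d13 = d11*4 - d4*4 - d6/3 = 95/4
Walk from origin (0, 0):
  seg 1: left by d12 = 10 → (-10, 0)
  seg 2: up by d4 = 15 → (-10, 15)
  seg 3: left by d12 = 10 → (-20, 15)
  seg 4: left by d4 = 15 → (-35, 15)
  seg 5: right by d7 = -28/5 → (-203/5, 15)
  seg 6: right by d8 = 12 → (-143/5, 15)

d6 = 3/4
d7 = -28/5
d8 = 12
d9 = 9/4
d10 = 13/4
d11 = 21
d12 = 10
d13 = 95/4
endpoint = (-143/5, 15)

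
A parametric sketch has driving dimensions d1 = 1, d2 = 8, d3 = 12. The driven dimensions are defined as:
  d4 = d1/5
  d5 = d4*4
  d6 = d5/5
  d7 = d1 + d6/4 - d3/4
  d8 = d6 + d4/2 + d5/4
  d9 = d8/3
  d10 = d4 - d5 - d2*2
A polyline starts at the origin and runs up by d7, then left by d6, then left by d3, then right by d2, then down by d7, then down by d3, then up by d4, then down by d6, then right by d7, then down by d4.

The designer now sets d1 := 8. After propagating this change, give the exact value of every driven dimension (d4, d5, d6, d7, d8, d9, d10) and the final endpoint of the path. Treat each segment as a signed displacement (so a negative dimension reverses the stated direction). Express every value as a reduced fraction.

d4 = 8/5
d5 = 32/5
d6 = 32/25
d7 = 133/25
d8 = 92/25
d9 = 92/75
d10 = -104/5
endpoint = (1/25, -332/25)

Apply edit: d1 := 8
  d4 = d1/5 = 8/5
  d5 = d4*4 = 32/5
  d6 = d5/5 = 32/25
  d7 = d1 + d6/4 - d3/4 = 133/25
  d8 = d6 + d4/2 + d5/4 = 92/25
  d9 = d8/3 = 92/75
  d10 = d4 - d5 - d2*2 = -104/5
Walk from origin (0, 0):
  seg 1: up by d7 = 133/25 → (0, 133/25)
  seg 2: left by d6 = 32/25 → (-32/25, 133/25)
  seg 3: left by d3 = 12 → (-332/25, 133/25)
  seg 4: right by d2 = 8 → (-132/25, 133/25)
  seg 5: down by d7 = 133/25 → (-132/25, 0)
  seg 6: down by d3 = 12 → (-132/25, -12)
  seg 7: up by d4 = 8/5 → (-132/25, -52/5)
  seg 8: down by d6 = 32/25 → (-132/25, -292/25)
  seg 9: right by d7 = 133/25 → (1/25, -292/25)
  seg 10: down by d4 = 8/5 → (1/25, -332/25)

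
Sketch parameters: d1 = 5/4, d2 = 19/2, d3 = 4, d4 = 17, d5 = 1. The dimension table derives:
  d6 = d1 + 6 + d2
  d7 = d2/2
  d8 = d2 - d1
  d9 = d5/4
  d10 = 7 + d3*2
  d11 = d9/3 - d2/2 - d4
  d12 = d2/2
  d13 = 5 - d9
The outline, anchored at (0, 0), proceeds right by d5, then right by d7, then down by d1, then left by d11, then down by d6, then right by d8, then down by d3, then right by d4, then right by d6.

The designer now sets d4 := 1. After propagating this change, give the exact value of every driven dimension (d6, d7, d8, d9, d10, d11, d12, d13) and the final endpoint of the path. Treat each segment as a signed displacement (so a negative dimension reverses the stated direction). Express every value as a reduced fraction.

d6 = 67/4
d7 = 19/4
d8 = 33/4
d9 = 1/4
d10 = 15
d11 = -17/3
d12 = 19/4
d13 = 19/4
endpoint = (449/12, -22)

Apply edit: d4 := 1
  d6 = d1 + 6 + d2 = 67/4
  d7 = d2/2 = 19/4
  d8 = d2 - d1 = 33/4
  d9 = d5/4 = 1/4
  d10 = 7 + d3*2 = 15
  d11 = d9/3 - d2/2 - d4 = -17/3
  d12 = d2/2 = 19/4
  d13 = 5 - d9 = 19/4
Walk from origin (0, 0):
  seg 1: right by d5 = 1 → (1, 0)
  seg 2: right by d7 = 19/4 → (23/4, 0)
  seg 3: down by d1 = 5/4 → (23/4, -5/4)
  seg 4: left by d11 = -17/3 → (137/12, -5/4)
  seg 5: down by d6 = 67/4 → (137/12, -18)
  seg 6: right by d8 = 33/4 → (59/3, -18)
  seg 7: down by d3 = 4 → (59/3, -22)
  seg 8: right by d4 = 1 → (62/3, -22)
  seg 9: right by d6 = 67/4 → (449/12, -22)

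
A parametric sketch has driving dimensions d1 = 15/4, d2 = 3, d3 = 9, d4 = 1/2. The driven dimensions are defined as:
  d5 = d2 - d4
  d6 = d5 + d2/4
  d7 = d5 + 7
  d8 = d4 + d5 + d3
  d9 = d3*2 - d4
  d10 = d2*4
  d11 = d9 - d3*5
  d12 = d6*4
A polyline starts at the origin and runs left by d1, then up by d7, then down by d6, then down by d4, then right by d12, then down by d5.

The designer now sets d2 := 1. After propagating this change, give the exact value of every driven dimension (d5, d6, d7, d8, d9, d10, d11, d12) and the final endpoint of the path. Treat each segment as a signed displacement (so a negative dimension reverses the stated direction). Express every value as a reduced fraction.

Apply edit: d2 := 1
  d5 = d2 - d4 = 1/2
  d6 = d5 + d2/4 = 3/4
  d7 = d5 + 7 = 15/2
  d8 = d4 + d5 + d3 = 10
  d9 = d3*2 - d4 = 35/2
  d10 = d2*4 = 4
  d11 = d9 - d3*5 = -55/2
  d12 = d6*4 = 3
Walk from origin (0, 0):
  seg 1: left by d1 = 15/4 → (-15/4, 0)
  seg 2: up by d7 = 15/2 → (-15/4, 15/2)
  seg 3: down by d6 = 3/4 → (-15/4, 27/4)
  seg 4: down by d4 = 1/2 → (-15/4, 25/4)
  seg 5: right by d12 = 3 → (-3/4, 25/4)
  seg 6: down by d5 = 1/2 → (-3/4, 23/4)

d5 = 1/2
d6 = 3/4
d7 = 15/2
d8 = 10
d9 = 35/2
d10 = 4
d11 = -55/2
d12 = 3
endpoint = (-3/4, 23/4)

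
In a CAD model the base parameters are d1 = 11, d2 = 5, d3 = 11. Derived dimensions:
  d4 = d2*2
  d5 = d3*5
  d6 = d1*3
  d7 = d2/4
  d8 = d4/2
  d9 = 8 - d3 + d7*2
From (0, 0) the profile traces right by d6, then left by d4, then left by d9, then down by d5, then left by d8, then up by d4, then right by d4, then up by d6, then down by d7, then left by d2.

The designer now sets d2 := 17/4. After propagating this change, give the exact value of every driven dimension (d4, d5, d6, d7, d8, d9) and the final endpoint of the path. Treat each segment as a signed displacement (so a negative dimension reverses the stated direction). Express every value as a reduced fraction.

Apply edit: d2 := 17/4
  d4 = d2*2 = 17/2
  d5 = d3*5 = 55
  d6 = d1*3 = 33
  d7 = d2/4 = 17/16
  d8 = d4/2 = 17/4
  d9 = 8 - d3 + d7*2 = -7/8
Walk from origin (0, 0):
  seg 1: right by d6 = 33 → (33, 0)
  seg 2: left by d4 = 17/2 → (49/2, 0)
  seg 3: left by d9 = -7/8 → (203/8, 0)
  seg 4: down by d5 = 55 → (203/8, -55)
  seg 5: left by d8 = 17/4 → (169/8, -55)
  seg 6: up by d4 = 17/2 → (169/8, -93/2)
  seg 7: right by d4 = 17/2 → (237/8, -93/2)
  seg 8: up by d6 = 33 → (237/8, -27/2)
  seg 9: down by d7 = 17/16 → (237/8, -233/16)
  seg 10: left by d2 = 17/4 → (203/8, -233/16)

d4 = 17/2
d5 = 55
d6 = 33
d7 = 17/16
d8 = 17/4
d9 = -7/8
endpoint = (203/8, -233/16)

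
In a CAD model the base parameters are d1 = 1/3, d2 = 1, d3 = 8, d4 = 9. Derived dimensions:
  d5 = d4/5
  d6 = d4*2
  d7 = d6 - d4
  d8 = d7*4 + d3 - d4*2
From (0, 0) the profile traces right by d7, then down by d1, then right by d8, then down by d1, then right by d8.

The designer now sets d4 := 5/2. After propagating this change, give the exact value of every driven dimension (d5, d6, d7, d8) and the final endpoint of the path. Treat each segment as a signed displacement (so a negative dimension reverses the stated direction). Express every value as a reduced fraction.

d5 = 1/2
d6 = 5
d7 = 5/2
d8 = 13
endpoint = (57/2, -2/3)

Apply edit: d4 := 5/2
  d5 = d4/5 = 1/2
  d6 = d4*2 = 5
  d7 = d6 - d4 = 5/2
  d8 = d7*4 + d3 - d4*2 = 13
Walk from origin (0, 0):
  seg 1: right by d7 = 5/2 → (5/2, 0)
  seg 2: down by d1 = 1/3 → (5/2, -1/3)
  seg 3: right by d8 = 13 → (31/2, -1/3)
  seg 4: down by d1 = 1/3 → (31/2, -2/3)
  seg 5: right by d8 = 13 → (57/2, -2/3)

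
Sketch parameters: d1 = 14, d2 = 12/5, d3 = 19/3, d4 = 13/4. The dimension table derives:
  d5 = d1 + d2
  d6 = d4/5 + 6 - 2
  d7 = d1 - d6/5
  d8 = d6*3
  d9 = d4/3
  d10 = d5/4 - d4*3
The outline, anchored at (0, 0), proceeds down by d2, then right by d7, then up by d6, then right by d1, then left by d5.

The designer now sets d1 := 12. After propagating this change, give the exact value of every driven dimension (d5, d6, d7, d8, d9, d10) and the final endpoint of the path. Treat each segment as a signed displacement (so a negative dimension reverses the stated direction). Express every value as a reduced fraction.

d5 = 72/5
d6 = 93/20
d7 = 1107/100
d8 = 279/20
d9 = 13/12
d10 = -123/20
endpoint = (867/100, 9/4)

Apply edit: d1 := 12
  d5 = d1 + d2 = 72/5
  d6 = d4/5 + 6 - 2 = 93/20
  d7 = d1 - d6/5 = 1107/100
  d8 = d6*3 = 279/20
  d9 = d4/3 = 13/12
  d10 = d5/4 - d4*3 = -123/20
Walk from origin (0, 0):
  seg 1: down by d2 = 12/5 → (0, -12/5)
  seg 2: right by d7 = 1107/100 → (1107/100, -12/5)
  seg 3: up by d6 = 93/20 → (1107/100, 9/4)
  seg 4: right by d1 = 12 → (2307/100, 9/4)
  seg 5: left by d5 = 72/5 → (867/100, 9/4)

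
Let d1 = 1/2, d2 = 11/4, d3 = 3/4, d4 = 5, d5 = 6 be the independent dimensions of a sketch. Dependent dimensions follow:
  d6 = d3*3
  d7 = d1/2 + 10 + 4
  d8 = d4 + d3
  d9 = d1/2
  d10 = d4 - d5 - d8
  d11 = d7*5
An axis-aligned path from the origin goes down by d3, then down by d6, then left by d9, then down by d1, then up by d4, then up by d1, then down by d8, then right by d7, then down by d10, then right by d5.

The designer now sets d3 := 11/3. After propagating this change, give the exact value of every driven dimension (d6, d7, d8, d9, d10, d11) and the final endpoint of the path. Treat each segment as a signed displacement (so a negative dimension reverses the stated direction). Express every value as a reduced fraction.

Apply edit: d3 := 11/3
  d6 = d3*3 = 11
  d7 = d1/2 + 10 + 4 = 57/4
  d8 = d4 + d3 = 26/3
  d9 = d1/2 = 1/4
  d10 = d4 - d5 - d8 = -29/3
  d11 = d7*5 = 285/4
Walk from origin (0, 0):
  seg 1: down by d3 = 11/3 → (0, -11/3)
  seg 2: down by d6 = 11 → (0, -44/3)
  seg 3: left by d9 = 1/4 → (-1/4, -44/3)
  seg 4: down by d1 = 1/2 → (-1/4, -91/6)
  seg 5: up by d4 = 5 → (-1/4, -61/6)
  seg 6: up by d1 = 1/2 → (-1/4, -29/3)
  seg 7: down by d8 = 26/3 → (-1/4, -55/3)
  seg 8: right by d7 = 57/4 → (14, -55/3)
  seg 9: down by d10 = -29/3 → (14, -26/3)
  seg 10: right by d5 = 6 → (20, -26/3)

d6 = 11
d7 = 57/4
d8 = 26/3
d9 = 1/4
d10 = -29/3
d11 = 285/4
endpoint = (20, -26/3)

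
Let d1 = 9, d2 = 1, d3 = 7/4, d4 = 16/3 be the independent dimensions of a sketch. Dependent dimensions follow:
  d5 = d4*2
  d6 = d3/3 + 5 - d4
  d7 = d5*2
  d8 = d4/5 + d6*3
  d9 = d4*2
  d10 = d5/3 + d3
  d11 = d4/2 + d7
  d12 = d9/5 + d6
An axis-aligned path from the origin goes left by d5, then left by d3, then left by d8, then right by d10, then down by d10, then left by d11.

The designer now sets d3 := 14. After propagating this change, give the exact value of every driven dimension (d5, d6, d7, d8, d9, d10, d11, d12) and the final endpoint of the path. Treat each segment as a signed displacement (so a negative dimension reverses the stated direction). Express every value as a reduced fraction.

d5 = 32/3
d6 = 13/3
d7 = 64/3
d8 = 211/15
d9 = 32/3
d10 = 158/9
d11 = 24
d12 = 97/15
endpoint = (-2033/45, -158/9)

Apply edit: d3 := 14
  d5 = d4*2 = 32/3
  d6 = d3/3 + 5 - d4 = 13/3
  d7 = d5*2 = 64/3
  d8 = d4/5 + d6*3 = 211/15
  d9 = d4*2 = 32/3
  d10 = d5/3 + d3 = 158/9
  d11 = d4/2 + d7 = 24
  d12 = d9/5 + d6 = 97/15
Walk from origin (0, 0):
  seg 1: left by d5 = 32/3 → (-32/3, 0)
  seg 2: left by d3 = 14 → (-74/3, 0)
  seg 3: left by d8 = 211/15 → (-581/15, 0)
  seg 4: right by d10 = 158/9 → (-953/45, 0)
  seg 5: down by d10 = 158/9 → (-953/45, -158/9)
  seg 6: left by d11 = 24 → (-2033/45, -158/9)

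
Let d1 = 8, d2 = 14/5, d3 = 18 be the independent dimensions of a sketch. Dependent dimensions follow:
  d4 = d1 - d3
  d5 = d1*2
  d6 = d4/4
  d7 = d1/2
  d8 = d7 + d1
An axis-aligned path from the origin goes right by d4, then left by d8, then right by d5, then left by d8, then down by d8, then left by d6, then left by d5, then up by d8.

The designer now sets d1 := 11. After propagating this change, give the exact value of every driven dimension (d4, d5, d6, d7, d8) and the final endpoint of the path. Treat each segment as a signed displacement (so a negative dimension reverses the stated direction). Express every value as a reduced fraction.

d4 = -7
d5 = 22
d6 = -7/4
d7 = 11/2
d8 = 33/2
endpoint = (-153/4, 0)

Apply edit: d1 := 11
  d4 = d1 - d3 = -7
  d5 = d1*2 = 22
  d6 = d4/4 = -7/4
  d7 = d1/2 = 11/2
  d8 = d7 + d1 = 33/2
Walk from origin (0, 0):
  seg 1: right by d4 = -7 → (-7, 0)
  seg 2: left by d8 = 33/2 → (-47/2, 0)
  seg 3: right by d5 = 22 → (-3/2, 0)
  seg 4: left by d8 = 33/2 → (-18, 0)
  seg 5: down by d8 = 33/2 → (-18, -33/2)
  seg 6: left by d6 = -7/4 → (-65/4, -33/2)
  seg 7: left by d5 = 22 → (-153/4, -33/2)
  seg 8: up by d8 = 33/2 → (-153/4, 0)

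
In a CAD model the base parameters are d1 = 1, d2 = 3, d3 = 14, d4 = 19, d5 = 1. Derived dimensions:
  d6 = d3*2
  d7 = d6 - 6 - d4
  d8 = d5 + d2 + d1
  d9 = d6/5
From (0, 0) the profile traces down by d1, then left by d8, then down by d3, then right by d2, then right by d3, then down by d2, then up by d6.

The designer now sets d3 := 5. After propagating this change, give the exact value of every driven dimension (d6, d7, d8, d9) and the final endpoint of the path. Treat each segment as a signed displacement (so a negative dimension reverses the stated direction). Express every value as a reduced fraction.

Apply edit: d3 := 5
  d6 = d3*2 = 10
  d7 = d6 - 6 - d4 = -15
  d8 = d5 + d2 + d1 = 5
  d9 = d6/5 = 2
Walk from origin (0, 0):
  seg 1: down by d1 = 1 → (0, -1)
  seg 2: left by d8 = 5 → (-5, -1)
  seg 3: down by d3 = 5 → (-5, -6)
  seg 4: right by d2 = 3 → (-2, -6)
  seg 5: right by d3 = 5 → (3, -6)
  seg 6: down by d2 = 3 → (3, -9)
  seg 7: up by d6 = 10 → (3, 1)

d6 = 10
d7 = -15
d8 = 5
d9 = 2
endpoint = (3, 1)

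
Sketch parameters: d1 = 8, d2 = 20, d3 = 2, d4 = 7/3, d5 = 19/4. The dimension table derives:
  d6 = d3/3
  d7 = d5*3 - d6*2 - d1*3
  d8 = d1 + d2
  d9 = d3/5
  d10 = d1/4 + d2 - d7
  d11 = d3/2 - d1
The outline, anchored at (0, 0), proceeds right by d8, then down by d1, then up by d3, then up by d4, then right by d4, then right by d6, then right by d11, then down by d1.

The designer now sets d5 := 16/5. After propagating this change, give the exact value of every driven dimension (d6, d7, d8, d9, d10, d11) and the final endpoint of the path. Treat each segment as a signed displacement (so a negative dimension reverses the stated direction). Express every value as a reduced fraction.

Apply edit: d5 := 16/5
  d6 = d3/3 = 2/3
  d7 = d5*3 - d6*2 - d1*3 = -236/15
  d8 = d1 + d2 = 28
  d9 = d3/5 = 2/5
  d10 = d1/4 + d2 - d7 = 566/15
  d11 = d3/2 - d1 = -7
Walk from origin (0, 0):
  seg 1: right by d8 = 28 → (28, 0)
  seg 2: down by d1 = 8 → (28, -8)
  seg 3: up by d3 = 2 → (28, -6)
  seg 4: up by d4 = 7/3 → (28, -11/3)
  seg 5: right by d4 = 7/3 → (91/3, -11/3)
  seg 6: right by d6 = 2/3 → (31, -11/3)
  seg 7: right by d11 = -7 → (24, -11/3)
  seg 8: down by d1 = 8 → (24, -35/3)

d6 = 2/3
d7 = -236/15
d8 = 28
d9 = 2/5
d10 = 566/15
d11 = -7
endpoint = (24, -35/3)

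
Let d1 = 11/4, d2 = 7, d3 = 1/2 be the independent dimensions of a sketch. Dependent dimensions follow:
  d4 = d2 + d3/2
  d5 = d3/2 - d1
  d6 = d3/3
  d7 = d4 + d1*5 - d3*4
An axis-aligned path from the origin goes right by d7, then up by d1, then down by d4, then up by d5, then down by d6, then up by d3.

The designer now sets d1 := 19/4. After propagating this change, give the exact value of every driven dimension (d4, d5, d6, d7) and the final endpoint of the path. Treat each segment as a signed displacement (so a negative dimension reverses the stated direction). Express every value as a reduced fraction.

Apply edit: d1 := 19/4
  d4 = d2 + d3/2 = 29/4
  d5 = d3/2 - d1 = -9/2
  d6 = d3/3 = 1/6
  d7 = d4 + d1*5 - d3*4 = 29
Walk from origin (0, 0):
  seg 1: right by d7 = 29 → (29, 0)
  seg 2: up by d1 = 19/4 → (29, 19/4)
  seg 3: down by d4 = 29/4 → (29, -5/2)
  seg 4: up by d5 = -9/2 → (29, -7)
  seg 5: down by d6 = 1/6 → (29, -43/6)
  seg 6: up by d3 = 1/2 → (29, -20/3)

d4 = 29/4
d5 = -9/2
d6 = 1/6
d7 = 29
endpoint = (29, -20/3)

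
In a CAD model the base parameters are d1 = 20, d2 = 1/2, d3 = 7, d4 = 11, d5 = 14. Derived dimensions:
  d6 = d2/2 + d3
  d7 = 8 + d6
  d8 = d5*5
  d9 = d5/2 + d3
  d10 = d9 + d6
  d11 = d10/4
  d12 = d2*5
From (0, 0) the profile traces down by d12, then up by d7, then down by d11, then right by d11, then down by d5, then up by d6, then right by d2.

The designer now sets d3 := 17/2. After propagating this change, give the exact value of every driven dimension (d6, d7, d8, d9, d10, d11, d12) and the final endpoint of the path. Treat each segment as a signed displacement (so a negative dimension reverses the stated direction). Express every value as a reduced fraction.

d6 = 35/4
d7 = 67/4
d8 = 70
d9 = 31/2
d10 = 97/4
d11 = 97/16
d12 = 5/2
endpoint = (105/16, 47/16)

Apply edit: d3 := 17/2
  d6 = d2/2 + d3 = 35/4
  d7 = 8 + d6 = 67/4
  d8 = d5*5 = 70
  d9 = d5/2 + d3 = 31/2
  d10 = d9 + d6 = 97/4
  d11 = d10/4 = 97/16
  d12 = d2*5 = 5/2
Walk from origin (0, 0):
  seg 1: down by d12 = 5/2 → (0, -5/2)
  seg 2: up by d7 = 67/4 → (0, 57/4)
  seg 3: down by d11 = 97/16 → (0, 131/16)
  seg 4: right by d11 = 97/16 → (97/16, 131/16)
  seg 5: down by d5 = 14 → (97/16, -93/16)
  seg 6: up by d6 = 35/4 → (97/16, 47/16)
  seg 7: right by d2 = 1/2 → (105/16, 47/16)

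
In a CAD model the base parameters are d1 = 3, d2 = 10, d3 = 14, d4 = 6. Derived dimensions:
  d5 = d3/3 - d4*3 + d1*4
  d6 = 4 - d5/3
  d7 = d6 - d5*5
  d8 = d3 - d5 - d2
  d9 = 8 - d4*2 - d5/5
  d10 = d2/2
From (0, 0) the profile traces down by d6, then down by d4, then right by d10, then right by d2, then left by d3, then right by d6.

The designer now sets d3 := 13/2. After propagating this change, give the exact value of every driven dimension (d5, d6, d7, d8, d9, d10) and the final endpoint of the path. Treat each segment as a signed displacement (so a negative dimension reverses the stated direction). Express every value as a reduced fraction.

Apply edit: d3 := 13/2
  d5 = d3/3 - d4*3 + d1*4 = -23/6
  d6 = 4 - d5/3 = 95/18
  d7 = d6 - d5*5 = 220/9
  d8 = d3 - d5 - d2 = 1/3
  d9 = 8 - d4*2 - d5/5 = -97/30
  d10 = d2/2 = 5
Walk from origin (0, 0):
  seg 1: down by d6 = 95/18 → (0, -95/18)
  seg 2: down by d4 = 6 → (0, -203/18)
  seg 3: right by d10 = 5 → (5, -203/18)
  seg 4: right by d2 = 10 → (15, -203/18)
  seg 5: left by d3 = 13/2 → (17/2, -203/18)
  seg 6: right by d6 = 95/18 → (124/9, -203/18)

d5 = -23/6
d6 = 95/18
d7 = 220/9
d8 = 1/3
d9 = -97/30
d10 = 5
endpoint = (124/9, -203/18)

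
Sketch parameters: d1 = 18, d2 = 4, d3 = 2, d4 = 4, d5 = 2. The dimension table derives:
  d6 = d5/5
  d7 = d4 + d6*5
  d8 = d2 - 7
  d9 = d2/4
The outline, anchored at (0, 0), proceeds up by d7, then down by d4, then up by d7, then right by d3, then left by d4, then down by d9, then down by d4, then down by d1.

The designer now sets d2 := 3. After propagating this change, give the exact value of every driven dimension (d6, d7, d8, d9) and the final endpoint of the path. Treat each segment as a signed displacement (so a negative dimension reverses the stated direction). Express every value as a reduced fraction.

d6 = 2/5
d7 = 6
d8 = -4
d9 = 3/4
endpoint = (-2, -59/4)

Apply edit: d2 := 3
  d6 = d5/5 = 2/5
  d7 = d4 + d6*5 = 6
  d8 = d2 - 7 = -4
  d9 = d2/4 = 3/4
Walk from origin (0, 0):
  seg 1: up by d7 = 6 → (0, 6)
  seg 2: down by d4 = 4 → (0, 2)
  seg 3: up by d7 = 6 → (0, 8)
  seg 4: right by d3 = 2 → (2, 8)
  seg 5: left by d4 = 4 → (-2, 8)
  seg 6: down by d9 = 3/4 → (-2, 29/4)
  seg 7: down by d4 = 4 → (-2, 13/4)
  seg 8: down by d1 = 18 → (-2, -59/4)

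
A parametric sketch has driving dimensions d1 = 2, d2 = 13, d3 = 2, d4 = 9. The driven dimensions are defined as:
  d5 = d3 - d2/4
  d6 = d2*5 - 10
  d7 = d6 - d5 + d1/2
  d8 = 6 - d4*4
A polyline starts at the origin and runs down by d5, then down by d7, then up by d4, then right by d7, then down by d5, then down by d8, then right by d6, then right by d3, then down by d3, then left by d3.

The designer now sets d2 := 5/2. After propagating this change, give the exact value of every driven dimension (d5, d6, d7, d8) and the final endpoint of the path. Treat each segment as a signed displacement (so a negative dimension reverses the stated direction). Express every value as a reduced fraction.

d5 = 11/8
d6 = 5/2
d7 = 17/8
d8 = -30
endpoint = (37/8, 257/8)

Apply edit: d2 := 5/2
  d5 = d3 - d2/4 = 11/8
  d6 = d2*5 - 10 = 5/2
  d7 = d6 - d5 + d1/2 = 17/8
  d8 = 6 - d4*4 = -30
Walk from origin (0, 0):
  seg 1: down by d5 = 11/8 → (0, -11/8)
  seg 2: down by d7 = 17/8 → (0, -7/2)
  seg 3: up by d4 = 9 → (0, 11/2)
  seg 4: right by d7 = 17/8 → (17/8, 11/2)
  seg 5: down by d5 = 11/8 → (17/8, 33/8)
  seg 6: down by d8 = -30 → (17/8, 273/8)
  seg 7: right by d6 = 5/2 → (37/8, 273/8)
  seg 8: right by d3 = 2 → (53/8, 273/8)
  seg 9: down by d3 = 2 → (53/8, 257/8)
  seg 10: left by d3 = 2 → (37/8, 257/8)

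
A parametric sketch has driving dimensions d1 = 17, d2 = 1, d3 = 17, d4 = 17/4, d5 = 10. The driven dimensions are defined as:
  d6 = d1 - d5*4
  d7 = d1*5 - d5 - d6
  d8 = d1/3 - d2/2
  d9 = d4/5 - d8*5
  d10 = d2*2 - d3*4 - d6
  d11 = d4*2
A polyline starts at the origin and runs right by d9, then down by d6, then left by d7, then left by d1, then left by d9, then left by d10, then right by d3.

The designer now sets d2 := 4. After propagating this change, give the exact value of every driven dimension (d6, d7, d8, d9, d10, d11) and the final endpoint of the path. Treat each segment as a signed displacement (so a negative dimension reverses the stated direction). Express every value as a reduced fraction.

d6 = -23
d7 = 98
d8 = 11/3
d9 = -1049/60
d10 = -37
d11 = 17/2
endpoint = (-61, 23)

Apply edit: d2 := 4
  d6 = d1 - d5*4 = -23
  d7 = d1*5 - d5 - d6 = 98
  d8 = d1/3 - d2/2 = 11/3
  d9 = d4/5 - d8*5 = -1049/60
  d10 = d2*2 - d3*4 - d6 = -37
  d11 = d4*2 = 17/2
Walk from origin (0, 0):
  seg 1: right by d9 = -1049/60 → (-1049/60, 0)
  seg 2: down by d6 = -23 → (-1049/60, 23)
  seg 3: left by d7 = 98 → (-6929/60, 23)
  seg 4: left by d1 = 17 → (-7949/60, 23)
  seg 5: left by d9 = -1049/60 → (-115, 23)
  seg 6: left by d10 = -37 → (-78, 23)
  seg 7: right by d3 = 17 → (-61, 23)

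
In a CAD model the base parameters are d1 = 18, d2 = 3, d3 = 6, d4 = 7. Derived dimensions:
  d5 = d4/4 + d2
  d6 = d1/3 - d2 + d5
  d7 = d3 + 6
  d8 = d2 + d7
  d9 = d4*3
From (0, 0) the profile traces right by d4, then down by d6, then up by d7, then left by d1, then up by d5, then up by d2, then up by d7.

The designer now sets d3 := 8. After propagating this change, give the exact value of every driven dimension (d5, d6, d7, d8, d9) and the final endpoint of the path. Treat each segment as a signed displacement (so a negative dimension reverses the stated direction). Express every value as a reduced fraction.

d5 = 19/4
d6 = 31/4
d7 = 14
d8 = 17
d9 = 21
endpoint = (-11, 28)

Apply edit: d3 := 8
  d5 = d4/4 + d2 = 19/4
  d6 = d1/3 - d2 + d5 = 31/4
  d7 = d3 + 6 = 14
  d8 = d2 + d7 = 17
  d9 = d4*3 = 21
Walk from origin (0, 0):
  seg 1: right by d4 = 7 → (7, 0)
  seg 2: down by d6 = 31/4 → (7, -31/4)
  seg 3: up by d7 = 14 → (7, 25/4)
  seg 4: left by d1 = 18 → (-11, 25/4)
  seg 5: up by d5 = 19/4 → (-11, 11)
  seg 6: up by d2 = 3 → (-11, 14)
  seg 7: up by d7 = 14 → (-11, 28)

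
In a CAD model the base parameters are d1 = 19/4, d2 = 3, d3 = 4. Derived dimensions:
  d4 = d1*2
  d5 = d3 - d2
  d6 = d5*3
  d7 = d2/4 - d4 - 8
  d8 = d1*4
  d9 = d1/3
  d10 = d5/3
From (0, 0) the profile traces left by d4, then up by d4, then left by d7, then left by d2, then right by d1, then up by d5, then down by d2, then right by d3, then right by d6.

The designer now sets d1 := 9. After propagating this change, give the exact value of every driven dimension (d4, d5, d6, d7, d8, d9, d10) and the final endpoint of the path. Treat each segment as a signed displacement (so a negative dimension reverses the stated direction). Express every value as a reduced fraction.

Apply edit: d1 := 9
  d4 = d1*2 = 18
  d5 = d3 - d2 = 1
  d6 = d5*3 = 3
  d7 = d2/4 - d4 - 8 = -101/4
  d8 = d1*4 = 36
  d9 = d1/3 = 3
  d10 = d5/3 = 1/3
Walk from origin (0, 0):
  seg 1: left by d4 = 18 → (-18, 0)
  seg 2: up by d4 = 18 → (-18, 18)
  seg 3: left by d7 = -101/4 → (29/4, 18)
  seg 4: left by d2 = 3 → (17/4, 18)
  seg 5: right by d1 = 9 → (53/4, 18)
  seg 6: up by d5 = 1 → (53/4, 19)
  seg 7: down by d2 = 3 → (53/4, 16)
  seg 8: right by d3 = 4 → (69/4, 16)
  seg 9: right by d6 = 3 → (81/4, 16)

d4 = 18
d5 = 1
d6 = 3
d7 = -101/4
d8 = 36
d9 = 3
d10 = 1/3
endpoint = (81/4, 16)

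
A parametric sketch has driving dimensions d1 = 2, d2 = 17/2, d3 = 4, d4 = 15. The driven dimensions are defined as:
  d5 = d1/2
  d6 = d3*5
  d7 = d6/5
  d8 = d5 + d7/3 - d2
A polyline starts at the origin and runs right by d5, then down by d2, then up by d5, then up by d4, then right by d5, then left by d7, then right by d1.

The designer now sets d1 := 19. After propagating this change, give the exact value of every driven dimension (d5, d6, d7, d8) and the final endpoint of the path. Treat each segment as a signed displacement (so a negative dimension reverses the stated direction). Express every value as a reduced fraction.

Apply edit: d1 := 19
  d5 = d1/2 = 19/2
  d6 = d3*5 = 20
  d7 = d6/5 = 4
  d8 = d5 + d7/3 - d2 = 7/3
Walk from origin (0, 0):
  seg 1: right by d5 = 19/2 → (19/2, 0)
  seg 2: down by d2 = 17/2 → (19/2, -17/2)
  seg 3: up by d5 = 19/2 → (19/2, 1)
  seg 4: up by d4 = 15 → (19/2, 16)
  seg 5: right by d5 = 19/2 → (19, 16)
  seg 6: left by d7 = 4 → (15, 16)
  seg 7: right by d1 = 19 → (34, 16)

d5 = 19/2
d6 = 20
d7 = 4
d8 = 7/3
endpoint = (34, 16)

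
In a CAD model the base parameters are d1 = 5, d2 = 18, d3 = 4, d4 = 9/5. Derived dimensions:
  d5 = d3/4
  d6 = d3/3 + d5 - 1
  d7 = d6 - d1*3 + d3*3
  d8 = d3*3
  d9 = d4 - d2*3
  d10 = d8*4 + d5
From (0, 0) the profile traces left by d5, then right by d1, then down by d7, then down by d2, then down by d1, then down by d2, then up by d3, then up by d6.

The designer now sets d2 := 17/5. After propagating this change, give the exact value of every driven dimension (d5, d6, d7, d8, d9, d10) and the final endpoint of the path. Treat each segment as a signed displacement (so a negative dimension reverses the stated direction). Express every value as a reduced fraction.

d5 = 1
d6 = 4/3
d7 = -5/3
d8 = 12
d9 = -42/5
d10 = 49
endpoint = (4, -24/5)

Apply edit: d2 := 17/5
  d5 = d3/4 = 1
  d6 = d3/3 + d5 - 1 = 4/3
  d7 = d6 - d1*3 + d3*3 = -5/3
  d8 = d3*3 = 12
  d9 = d4 - d2*3 = -42/5
  d10 = d8*4 + d5 = 49
Walk from origin (0, 0):
  seg 1: left by d5 = 1 → (-1, 0)
  seg 2: right by d1 = 5 → (4, 0)
  seg 3: down by d7 = -5/3 → (4, 5/3)
  seg 4: down by d2 = 17/5 → (4, -26/15)
  seg 5: down by d1 = 5 → (4, -101/15)
  seg 6: down by d2 = 17/5 → (4, -152/15)
  seg 7: up by d3 = 4 → (4, -92/15)
  seg 8: up by d6 = 4/3 → (4, -24/5)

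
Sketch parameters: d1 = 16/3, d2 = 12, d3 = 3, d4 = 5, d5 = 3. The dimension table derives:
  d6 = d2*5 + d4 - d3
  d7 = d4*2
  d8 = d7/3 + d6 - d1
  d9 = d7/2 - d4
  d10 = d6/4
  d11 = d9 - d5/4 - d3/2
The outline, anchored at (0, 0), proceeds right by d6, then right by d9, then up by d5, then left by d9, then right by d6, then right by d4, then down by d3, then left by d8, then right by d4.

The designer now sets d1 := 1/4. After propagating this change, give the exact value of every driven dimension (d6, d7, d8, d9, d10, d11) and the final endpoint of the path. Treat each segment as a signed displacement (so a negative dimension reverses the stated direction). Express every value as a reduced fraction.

d6 = 62
d7 = 10
d8 = 781/12
d9 = 0
d10 = 31/2
d11 = -9/4
endpoint = (827/12, 0)

Apply edit: d1 := 1/4
  d6 = d2*5 + d4 - d3 = 62
  d7 = d4*2 = 10
  d8 = d7/3 + d6 - d1 = 781/12
  d9 = d7/2 - d4 = 0
  d10 = d6/4 = 31/2
  d11 = d9 - d5/4 - d3/2 = -9/4
Walk from origin (0, 0):
  seg 1: right by d6 = 62 → (62, 0)
  seg 2: right by d9 = 0 → (62, 0)
  seg 3: up by d5 = 3 → (62, 3)
  seg 4: left by d9 = 0 → (62, 3)
  seg 5: right by d6 = 62 → (124, 3)
  seg 6: right by d4 = 5 → (129, 3)
  seg 7: down by d3 = 3 → (129, 0)
  seg 8: left by d8 = 781/12 → (767/12, 0)
  seg 9: right by d4 = 5 → (827/12, 0)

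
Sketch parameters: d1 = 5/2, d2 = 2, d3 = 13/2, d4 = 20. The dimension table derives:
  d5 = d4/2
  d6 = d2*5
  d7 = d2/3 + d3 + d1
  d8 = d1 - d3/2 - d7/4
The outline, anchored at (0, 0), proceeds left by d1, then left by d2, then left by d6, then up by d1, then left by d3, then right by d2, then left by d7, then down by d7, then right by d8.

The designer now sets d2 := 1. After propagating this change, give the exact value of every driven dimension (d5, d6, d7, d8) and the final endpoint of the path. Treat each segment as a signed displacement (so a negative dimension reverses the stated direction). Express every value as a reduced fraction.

d5 = 10
d6 = 5
d7 = 28/3
d8 = -37/12
endpoint = (-317/12, -41/6)

Apply edit: d2 := 1
  d5 = d4/2 = 10
  d6 = d2*5 = 5
  d7 = d2/3 + d3 + d1 = 28/3
  d8 = d1 - d3/2 - d7/4 = -37/12
Walk from origin (0, 0):
  seg 1: left by d1 = 5/2 → (-5/2, 0)
  seg 2: left by d2 = 1 → (-7/2, 0)
  seg 3: left by d6 = 5 → (-17/2, 0)
  seg 4: up by d1 = 5/2 → (-17/2, 5/2)
  seg 5: left by d3 = 13/2 → (-15, 5/2)
  seg 6: right by d2 = 1 → (-14, 5/2)
  seg 7: left by d7 = 28/3 → (-70/3, 5/2)
  seg 8: down by d7 = 28/3 → (-70/3, -41/6)
  seg 9: right by d8 = -37/12 → (-317/12, -41/6)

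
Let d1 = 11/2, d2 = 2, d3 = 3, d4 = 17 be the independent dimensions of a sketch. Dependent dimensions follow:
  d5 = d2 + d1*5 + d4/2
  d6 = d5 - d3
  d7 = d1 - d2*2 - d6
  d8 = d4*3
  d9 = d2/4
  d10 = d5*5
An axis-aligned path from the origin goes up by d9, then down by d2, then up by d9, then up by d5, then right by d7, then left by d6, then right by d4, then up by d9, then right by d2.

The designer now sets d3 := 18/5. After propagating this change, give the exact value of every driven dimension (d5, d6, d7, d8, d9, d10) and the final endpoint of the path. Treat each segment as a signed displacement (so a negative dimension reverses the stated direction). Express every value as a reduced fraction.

Apply edit: d3 := 18/5
  d5 = d2 + d1*5 + d4/2 = 38
  d6 = d5 - d3 = 172/5
  d7 = d1 - d2*2 - d6 = -329/10
  d8 = d4*3 = 51
  d9 = d2/4 = 1/2
  d10 = d5*5 = 190
Walk from origin (0, 0):
  seg 1: up by d9 = 1/2 → (0, 1/2)
  seg 2: down by d2 = 2 → (0, -3/2)
  seg 3: up by d9 = 1/2 → (0, -1)
  seg 4: up by d5 = 38 → (0, 37)
  seg 5: right by d7 = -329/10 → (-329/10, 37)
  seg 6: left by d6 = 172/5 → (-673/10, 37)
  seg 7: right by d4 = 17 → (-503/10, 37)
  seg 8: up by d9 = 1/2 → (-503/10, 75/2)
  seg 9: right by d2 = 2 → (-483/10, 75/2)

d5 = 38
d6 = 172/5
d7 = -329/10
d8 = 51
d9 = 1/2
d10 = 190
endpoint = (-483/10, 75/2)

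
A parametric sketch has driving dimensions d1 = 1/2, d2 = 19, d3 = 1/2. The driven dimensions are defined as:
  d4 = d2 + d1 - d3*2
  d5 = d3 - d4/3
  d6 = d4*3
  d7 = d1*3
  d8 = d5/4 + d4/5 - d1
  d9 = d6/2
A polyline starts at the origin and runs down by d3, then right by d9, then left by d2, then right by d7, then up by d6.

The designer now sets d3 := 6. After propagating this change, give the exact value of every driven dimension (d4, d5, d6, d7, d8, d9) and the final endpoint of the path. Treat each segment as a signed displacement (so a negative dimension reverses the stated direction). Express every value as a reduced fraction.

d4 = 15/2
d5 = 7/2
d6 = 45/2
d7 = 3/2
d8 = 15/8
d9 = 45/4
endpoint = (-25/4, 33/2)

Apply edit: d3 := 6
  d4 = d2 + d1 - d3*2 = 15/2
  d5 = d3 - d4/3 = 7/2
  d6 = d4*3 = 45/2
  d7 = d1*3 = 3/2
  d8 = d5/4 + d4/5 - d1 = 15/8
  d9 = d6/2 = 45/4
Walk from origin (0, 0):
  seg 1: down by d3 = 6 → (0, -6)
  seg 2: right by d9 = 45/4 → (45/4, -6)
  seg 3: left by d2 = 19 → (-31/4, -6)
  seg 4: right by d7 = 3/2 → (-25/4, -6)
  seg 5: up by d6 = 45/2 → (-25/4, 33/2)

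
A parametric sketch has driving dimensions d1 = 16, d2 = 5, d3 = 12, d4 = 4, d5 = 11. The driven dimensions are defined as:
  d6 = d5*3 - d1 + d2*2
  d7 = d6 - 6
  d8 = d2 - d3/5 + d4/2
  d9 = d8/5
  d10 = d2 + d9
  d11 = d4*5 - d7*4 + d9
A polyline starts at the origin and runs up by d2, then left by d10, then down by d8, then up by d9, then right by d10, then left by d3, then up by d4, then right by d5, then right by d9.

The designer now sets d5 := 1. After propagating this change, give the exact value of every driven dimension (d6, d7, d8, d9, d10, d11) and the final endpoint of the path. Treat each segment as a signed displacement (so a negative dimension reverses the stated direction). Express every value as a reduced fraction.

d6 = -3
d7 = -9
d8 = 23/5
d9 = 23/25
d10 = 148/25
d11 = 1423/25
endpoint = (-252/25, 133/25)

Apply edit: d5 := 1
  d6 = d5*3 - d1 + d2*2 = -3
  d7 = d6 - 6 = -9
  d8 = d2 - d3/5 + d4/2 = 23/5
  d9 = d8/5 = 23/25
  d10 = d2 + d9 = 148/25
  d11 = d4*5 - d7*4 + d9 = 1423/25
Walk from origin (0, 0):
  seg 1: up by d2 = 5 → (0, 5)
  seg 2: left by d10 = 148/25 → (-148/25, 5)
  seg 3: down by d8 = 23/5 → (-148/25, 2/5)
  seg 4: up by d9 = 23/25 → (-148/25, 33/25)
  seg 5: right by d10 = 148/25 → (0, 33/25)
  seg 6: left by d3 = 12 → (-12, 33/25)
  seg 7: up by d4 = 4 → (-12, 133/25)
  seg 8: right by d5 = 1 → (-11, 133/25)
  seg 9: right by d9 = 23/25 → (-252/25, 133/25)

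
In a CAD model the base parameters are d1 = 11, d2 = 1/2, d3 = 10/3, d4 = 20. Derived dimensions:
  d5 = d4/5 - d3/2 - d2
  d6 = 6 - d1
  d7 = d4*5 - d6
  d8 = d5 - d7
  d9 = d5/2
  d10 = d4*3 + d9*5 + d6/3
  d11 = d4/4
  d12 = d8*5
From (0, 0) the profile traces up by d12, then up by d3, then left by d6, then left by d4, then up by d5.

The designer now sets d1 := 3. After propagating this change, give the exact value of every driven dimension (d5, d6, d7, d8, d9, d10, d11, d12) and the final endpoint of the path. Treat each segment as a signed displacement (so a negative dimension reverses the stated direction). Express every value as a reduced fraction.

Apply edit: d1 := 3
  d5 = d4/5 - d3/2 - d2 = 11/6
  d6 = 6 - d1 = 3
  d7 = d4*5 - d6 = 97
  d8 = d5 - d7 = -571/6
  d9 = d5/2 = 11/12
  d10 = d4*3 + d9*5 + d6/3 = 787/12
  d11 = d4/4 = 5
  d12 = d8*5 = -2855/6
Walk from origin (0, 0):
  seg 1: up by d12 = -2855/6 → (0, -2855/6)
  seg 2: up by d3 = 10/3 → (0, -945/2)
  seg 3: left by d6 = 3 → (-3, -945/2)
  seg 4: left by d4 = 20 → (-23, -945/2)
  seg 5: up by d5 = 11/6 → (-23, -1412/3)

d5 = 11/6
d6 = 3
d7 = 97
d8 = -571/6
d9 = 11/12
d10 = 787/12
d11 = 5
d12 = -2855/6
endpoint = (-23, -1412/3)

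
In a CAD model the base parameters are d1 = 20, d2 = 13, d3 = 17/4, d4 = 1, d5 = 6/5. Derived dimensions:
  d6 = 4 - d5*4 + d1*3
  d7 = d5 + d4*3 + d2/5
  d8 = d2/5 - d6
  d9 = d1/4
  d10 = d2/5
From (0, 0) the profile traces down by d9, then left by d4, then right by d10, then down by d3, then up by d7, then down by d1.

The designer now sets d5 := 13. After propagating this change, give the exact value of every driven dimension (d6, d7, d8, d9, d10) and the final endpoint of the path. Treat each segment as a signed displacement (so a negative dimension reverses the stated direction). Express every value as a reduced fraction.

Apply edit: d5 := 13
  d6 = 4 - d5*4 + d1*3 = 12
  d7 = d5 + d4*3 + d2/5 = 93/5
  d8 = d2/5 - d6 = -47/5
  d9 = d1/4 = 5
  d10 = d2/5 = 13/5
Walk from origin (0, 0):
  seg 1: down by d9 = 5 → (0, -5)
  seg 2: left by d4 = 1 → (-1, -5)
  seg 3: right by d10 = 13/5 → (8/5, -5)
  seg 4: down by d3 = 17/4 → (8/5, -37/4)
  seg 5: up by d7 = 93/5 → (8/5, 187/20)
  seg 6: down by d1 = 20 → (8/5, -213/20)

d6 = 12
d7 = 93/5
d8 = -47/5
d9 = 5
d10 = 13/5
endpoint = (8/5, -213/20)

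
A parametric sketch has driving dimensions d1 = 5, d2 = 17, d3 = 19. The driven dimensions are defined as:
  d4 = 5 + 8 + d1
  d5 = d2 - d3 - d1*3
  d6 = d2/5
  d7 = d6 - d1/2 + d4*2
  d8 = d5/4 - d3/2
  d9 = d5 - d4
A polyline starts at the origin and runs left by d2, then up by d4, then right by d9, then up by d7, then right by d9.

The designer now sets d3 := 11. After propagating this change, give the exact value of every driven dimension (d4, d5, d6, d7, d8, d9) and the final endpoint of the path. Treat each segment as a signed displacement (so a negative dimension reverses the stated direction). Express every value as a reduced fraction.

d4 = 18
d5 = -9
d6 = 17/5
d7 = 369/10
d8 = -31/4
d9 = -27
endpoint = (-71, 549/10)

Apply edit: d3 := 11
  d4 = 5 + 8 + d1 = 18
  d5 = d2 - d3 - d1*3 = -9
  d6 = d2/5 = 17/5
  d7 = d6 - d1/2 + d4*2 = 369/10
  d8 = d5/4 - d3/2 = -31/4
  d9 = d5 - d4 = -27
Walk from origin (0, 0):
  seg 1: left by d2 = 17 → (-17, 0)
  seg 2: up by d4 = 18 → (-17, 18)
  seg 3: right by d9 = -27 → (-44, 18)
  seg 4: up by d7 = 369/10 → (-44, 549/10)
  seg 5: right by d9 = -27 → (-71, 549/10)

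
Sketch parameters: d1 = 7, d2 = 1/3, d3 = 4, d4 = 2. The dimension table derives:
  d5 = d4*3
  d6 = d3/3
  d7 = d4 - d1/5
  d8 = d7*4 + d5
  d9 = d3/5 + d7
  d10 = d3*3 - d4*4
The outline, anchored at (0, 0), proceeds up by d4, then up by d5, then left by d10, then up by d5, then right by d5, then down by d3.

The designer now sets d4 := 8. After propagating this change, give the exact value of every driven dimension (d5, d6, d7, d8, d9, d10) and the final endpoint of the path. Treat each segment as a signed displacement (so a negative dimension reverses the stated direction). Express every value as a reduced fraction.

d5 = 24
d6 = 4/3
d7 = 33/5
d8 = 252/5
d9 = 37/5
d10 = -20
endpoint = (44, 52)

Apply edit: d4 := 8
  d5 = d4*3 = 24
  d6 = d3/3 = 4/3
  d7 = d4 - d1/5 = 33/5
  d8 = d7*4 + d5 = 252/5
  d9 = d3/5 + d7 = 37/5
  d10 = d3*3 - d4*4 = -20
Walk from origin (0, 0):
  seg 1: up by d4 = 8 → (0, 8)
  seg 2: up by d5 = 24 → (0, 32)
  seg 3: left by d10 = -20 → (20, 32)
  seg 4: up by d5 = 24 → (20, 56)
  seg 5: right by d5 = 24 → (44, 56)
  seg 6: down by d3 = 4 → (44, 52)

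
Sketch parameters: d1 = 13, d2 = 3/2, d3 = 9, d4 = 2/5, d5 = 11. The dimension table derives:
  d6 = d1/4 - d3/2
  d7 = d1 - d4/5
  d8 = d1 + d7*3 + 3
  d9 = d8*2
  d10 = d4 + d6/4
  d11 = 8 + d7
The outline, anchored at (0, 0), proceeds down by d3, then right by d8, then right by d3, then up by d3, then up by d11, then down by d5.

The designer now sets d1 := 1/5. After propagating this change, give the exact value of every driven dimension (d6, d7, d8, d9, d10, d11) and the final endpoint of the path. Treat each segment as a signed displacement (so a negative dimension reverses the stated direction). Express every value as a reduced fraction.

d6 = -89/20
d7 = 3/25
d8 = 89/25
d9 = 178/25
d10 = -57/80
d11 = 203/25
endpoint = (314/25, -72/25)

Apply edit: d1 := 1/5
  d6 = d1/4 - d3/2 = -89/20
  d7 = d1 - d4/5 = 3/25
  d8 = d1 + d7*3 + 3 = 89/25
  d9 = d8*2 = 178/25
  d10 = d4 + d6/4 = -57/80
  d11 = 8 + d7 = 203/25
Walk from origin (0, 0):
  seg 1: down by d3 = 9 → (0, -9)
  seg 2: right by d8 = 89/25 → (89/25, -9)
  seg 3: right by d3 = 9 → (314/25, -9)
  seg 4: up by d3 = 9 → (314/25, 0)
  seg 5: up by d11 = 203/25 → (314/25, 203/25)
  seg 6: down by d5 = 11 → (314/25, -72/25)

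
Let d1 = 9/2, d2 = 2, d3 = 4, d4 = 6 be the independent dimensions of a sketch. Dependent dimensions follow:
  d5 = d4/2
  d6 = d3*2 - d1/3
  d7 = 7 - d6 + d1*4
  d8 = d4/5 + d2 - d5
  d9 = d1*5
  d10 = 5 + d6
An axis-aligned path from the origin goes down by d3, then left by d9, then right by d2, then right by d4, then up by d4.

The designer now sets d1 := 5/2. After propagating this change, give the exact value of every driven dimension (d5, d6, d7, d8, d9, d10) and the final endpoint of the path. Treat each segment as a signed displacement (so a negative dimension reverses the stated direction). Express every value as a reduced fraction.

d5 = 3
d6 = 43/6
d7 = 59/6
d8 = 1/5
d9 = 25/2
d10 = 73/6
endpoint = (-9/2, 2)

Apply edit: d1 := 5/2
  d5 = d4/2 = 3
  d6 = d3*2 - d1/3 = 43/6
  d7 = 7 - d6 + d1*4 = 59/6
  d8 = d4/5 + d2 - d5 = 1/5
  d9 = d1*5 = 25/2
  d10 = 5 + d6 = 73/6
Walk from origin (0, 0):
  seg 1: down by d3 = 4 → (0, -4)
  seg 2: left by d9 = 25/2 → (-25/2, -4)
  seg 3: right by d2 = 2 → (-21/2, -4)
  seg 4: right by d4 = 6 → (-9/2, -4)
  seg 5: up by d4 = 6 → (-9/2, 2)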